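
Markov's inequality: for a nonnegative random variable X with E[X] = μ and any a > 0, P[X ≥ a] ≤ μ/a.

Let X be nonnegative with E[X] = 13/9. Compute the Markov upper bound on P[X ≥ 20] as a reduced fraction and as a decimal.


μ = E[X] = 13/9, a = 20.
Markov: P[X ≥ 20] ≤ μ/a = (13/9)/20 = 13/180.
Numerically: ≈ 0.072.
(Since a = 20 > μ = 1.444, the bound 13/180 is < 1 and informative.)

P[X ≥ 20] ≤ 13/180 ≈ 0.072.


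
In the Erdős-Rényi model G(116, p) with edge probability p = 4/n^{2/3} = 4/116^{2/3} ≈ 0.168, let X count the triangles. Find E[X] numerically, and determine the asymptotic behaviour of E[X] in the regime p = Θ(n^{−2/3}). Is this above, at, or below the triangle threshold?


Number of potential triangles: C(116, 3) = 253460.
Each occurs with probability p³ ≈ (0.168)³ ≈ 4.75624e-03.
By linearity: E[X] = C(116, 3)·p³ ≈ 253460 · 4.75624e-03 ≈ 1205.517.
Since α = 2/3 < 1, p = c/n^{2/3} ≫ 1/n is above the triangle threshold p ~ 1/n. Asymptotically E[X] ~ (c³/6)·n^{3(1−α)} = (4³/6)·n^{1} → ∞; triangles are abundant w.h.p.

E[X] ≈ 1205.517; in regime p = Θ(1/n^{2/3}) E[X] diverges (above the triangle threshold p ~ 1/n).


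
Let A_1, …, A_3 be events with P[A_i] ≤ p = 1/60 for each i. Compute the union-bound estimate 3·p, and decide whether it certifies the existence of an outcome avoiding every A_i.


Union bound: P[∪_{i=1}^{3} A_i] ≤ Σ_i P[A_i] ≤ 3·p = 3·(1/60) = 1/20.
Numerically: 1/20 ≈ 0.05000.
Is 1/20 < 1? YES.
Since P[∪ A_i] ≤ 1/20 < 1, the complement has P[∩ A_i^c] ≥ 1 − 1/20 = 19/20 > 0, so some outcome avoids every A_i.

3·p = 1/20 ≈ 0.05000; existence CERTIFIED by the union bound.


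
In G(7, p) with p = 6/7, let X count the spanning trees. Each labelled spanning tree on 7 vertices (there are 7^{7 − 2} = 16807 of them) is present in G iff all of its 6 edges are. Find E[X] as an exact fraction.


K_7 has 7^{7 − 2} = 16807 labelled spanning trees.
For each such spanning tree H, let X_H = 1 if all 6 edges of H are present in G. Then P[X_H = 1] = p^{6} = (6/7)^{6} = 46656/117649.
Summing the indicators: E[X] = Σ_H E[X_H] = 16807 · p^{6} = 16807 · 46656/117649 = 46656/7.
Numerically: E[X] ≈ 6665.14.

E[X] = 16807 · (6/7)^{6} = 46656/7 ≈ 6665.14.


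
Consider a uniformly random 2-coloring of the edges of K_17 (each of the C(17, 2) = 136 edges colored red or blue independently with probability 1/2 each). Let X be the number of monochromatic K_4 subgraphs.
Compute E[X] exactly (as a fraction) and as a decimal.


Let X = Σ_S X_S over the C(17, 4) = 2380 subsets S of size 4, where X_S = 1 if the K_4 on S is monochromatic.
For a fixed S, the K_4 on S has C(4, 2) = 6 edges. P[all 6 edges red] = (1/2)^6, and likewise for blue, so P[monochromatic] = 2·(1/2)^6 = 2^{1 − 6} = 1/32.
By linearity: E[X] = C(17, 4) · 2^{1 − 6} = 2380 · 1/32 = 595/8.
Numerically: E[X] ≈ 74.375000.

E[X] = C(17,4)·2^(1−C(4,2)) = 595/8 ≈ 74.375000.


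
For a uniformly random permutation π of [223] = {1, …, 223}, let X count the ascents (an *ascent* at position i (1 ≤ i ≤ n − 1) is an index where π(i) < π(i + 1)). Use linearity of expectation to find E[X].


Write X = Σ X_I over i = 1, …, 222, with X_I the indicator of one ascent.
There are 222 indicators.
For each fixed i, the pair (π(i), π(i+1)) is a uniformly random ordered pair of distinct values from {1, …, 223}; by symmetry P[π(i) < π(i+1)] = 1/2.
By linearity: E[X] = 222 · (1/2) = (223 − 1) · (1/2) = 111 ≈ 111.000.

E[X] = 111 = 111.000.


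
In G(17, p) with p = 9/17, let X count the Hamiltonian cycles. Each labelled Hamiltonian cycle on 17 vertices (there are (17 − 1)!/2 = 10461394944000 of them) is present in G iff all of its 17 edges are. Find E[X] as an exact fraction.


K_17 has (17 − 1)!/2 = 10461394944000 labelled Hamiltonian cycles.
For each such Hamiltonian cycle H, let X_H = 1 if all 17 edges of H are present in G. Then P[X_H = 1] = p^{17} = (9/17)^{17} = 16677181699666569/827240261886336764177.
By linearity of expectation: E[X] = Σ_H E[X_H] = 10461394944000 · p^{17} = 10461394944000 · 16677181699666569/827240261886336764177 = 174466584313061171422427136000/827240261886336764177.
Numerically: E[X] ≈ 2.109e+08.

E[X] = 10461394944000 · (9/17)^{17} = 174466584313061171422427136000/827240261886336764177 ≈ 2.109e+08.


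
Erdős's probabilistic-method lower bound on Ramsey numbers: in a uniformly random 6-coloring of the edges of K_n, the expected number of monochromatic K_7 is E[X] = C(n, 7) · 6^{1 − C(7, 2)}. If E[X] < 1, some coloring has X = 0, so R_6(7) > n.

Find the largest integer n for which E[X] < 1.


We need C(n, 7) · 6^{1 − 21} < 1, i.e. C(n, 7) < 6^{21 − 1} = 3656158440062976.
Check values of n near the boundary:
  n = 567: C(567, 7) = 3601671315933933; 3601671315933933 < 3656158440062976? YES
  n = 568: C(568, 7) = 3646611956239704; 3646611956239704 < 3656158440062976? YES
  n = 569: C(569, 7) = 3692032389858348; 3692032389858348 < 3656158440062976? NO
The largest n with C(n, 7) < 3656158440062976 is n = 568 (where E[X] = 16882462760369/16926659444736 ≈ 0.9973889). Hence R_6(7) > 568, i.e. R_6(7) ≥ 569.

Largest n = 568; hence R_6(7) > 568.


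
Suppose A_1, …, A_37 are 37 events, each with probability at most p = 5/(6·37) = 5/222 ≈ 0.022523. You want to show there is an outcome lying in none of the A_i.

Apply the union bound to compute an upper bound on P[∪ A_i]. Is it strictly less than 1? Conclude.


Union bound: P[∪_{i=1}^{37} A_i] ≤ Σ_i P[A_i] ≤ 37·p = 37·(5/222) = 5/6.
Numerically: 5/6 ≈ 0.833333.
Is 5/6 < 1? YES.
Since P[∪ A_i] ≤ 5/6 < 1, the complement has P[∩ A_i^c] ≥ 1 − 5/6 = 1/6 > 0, so some outcome avoids every A_i.

37·p = 5/6 ≈ 0.833333; existence CERTIFIED by the union bound.


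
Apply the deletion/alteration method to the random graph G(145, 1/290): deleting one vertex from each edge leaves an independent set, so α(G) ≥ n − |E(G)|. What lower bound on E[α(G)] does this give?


E[|E(G)|] = C(145, 2)·p = 10440 · (1/290) = 36.
E[α(G)] ≥ n − E[|E(G)|] = 145 − 36 = 109.
Numerically: ≈ 109.0000.
(This is only a lower bound; the true E[α(G)] may be larger.)

E[α(G)] ≥ 109 ≈ 109.0000.


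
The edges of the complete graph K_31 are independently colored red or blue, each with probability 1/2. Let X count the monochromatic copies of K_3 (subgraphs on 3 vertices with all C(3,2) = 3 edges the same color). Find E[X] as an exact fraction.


Let X = Σ_S X_S over the C(31, 3) = 4495 subsets S of size 3, where X_S = 1 if the K_3 on S is monochromatic.
For a fixed S, the K_3 on S has C(3, 2) = 3 edges. P[all 3 edges red] = (1/2)^3, and likewise for blue, so P[monochromatic] = 2·(1/2)^3 = 2^{1 − 3} = 1/4.
Summing: E[X] = C(31, 3) · 2^{1 − 3} = 4495 · 1/4 = 4495/4.
Numerically: E[X] ≈ 1123.750.

E[X] = C(31,3)·2^(1−C(3,2)) = 4495/4 ≈ 1123.750.


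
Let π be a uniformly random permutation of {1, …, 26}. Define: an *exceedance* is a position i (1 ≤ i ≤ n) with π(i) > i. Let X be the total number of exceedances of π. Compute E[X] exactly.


Write X = Σ_{i=1}^{26} X_i, where X_i = 1_{π(i) > i}.
For each fixed i, π(i) is uniform over {1, …, 26} (marginal of a uniform permutation), so P[π(i) > i] = (n − i)/n. Summing: Σ_{i=1}^{26} (n − i)/n = (0 + 1 + … + 25)/26 = 26(26 − 1)/(2·26) = (26 − 1)/2.
Hence E[X] = Σ_{i=1}^{26} (26 − i)/26 = 25/2 ≈ 12.500000.

E[X] = 25/2 = 12.500000.


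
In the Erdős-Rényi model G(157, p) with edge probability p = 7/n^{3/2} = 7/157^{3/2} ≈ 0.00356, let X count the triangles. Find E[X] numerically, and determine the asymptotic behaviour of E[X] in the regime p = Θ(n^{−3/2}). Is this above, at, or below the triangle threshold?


Number of potential triangles: C(157, 3) = 632710.
Each occurs with probability p³ ≈ (0.00356)³ ≈ 4.50553e-08.
By linearity: E[X] = C(157, 3)·p³ ≈ 632710 · 4.50553e-08 ≈ 0.029.
Since α = 3/2 > 1, p = c/n^{3/2} = o(1/n) is below the triangle threshold p ~ 1/n. Asymptotically E[X] ~ (c³/6)·n^{3(1−α)} = (7³/6)·n^{-1.5} → 0, so by Markov's inequality G has no triangles w.h.p.

E[X] ≈ 0.029; in regime p = Θ(1/n^{3/2}) E[X] tends to 0 (below the triangle threshold p ~ 1/n).


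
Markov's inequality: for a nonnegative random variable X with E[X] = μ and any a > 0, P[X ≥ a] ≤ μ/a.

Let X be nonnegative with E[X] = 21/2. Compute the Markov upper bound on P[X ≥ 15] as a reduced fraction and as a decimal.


μ = E[X] = 21/2, a = 15.
Markov: P[X ≥ 15] ≤ μ/a = (21/2)/15 = 7/10.
Numerically: ≈ 0.700000.
(Since a = 15 > μ = 10.500000, the bound 7/10 is < 1 and informative.)

P[X ≥ 15] ≤ 7/10 ≈ 0.700000.


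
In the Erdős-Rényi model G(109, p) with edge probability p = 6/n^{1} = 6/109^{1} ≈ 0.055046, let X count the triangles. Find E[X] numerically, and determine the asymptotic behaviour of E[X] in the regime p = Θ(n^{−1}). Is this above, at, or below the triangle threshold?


Number of potential triangles: C(109, 3) = 209934.
Each occurs with probability p³ ≈ (0.055046)³ ≈ 1.6679163e-04.
By linearity: E[X] = C(109, 3)·p³ ≈ 209934 · 1.6679163e-04 ≈ 35.01523.
Here α = 1, so p = 6/n is exactly at the triangle threshold p ~ 1/n. Asymptotically E[X] → c³/6 = 6³/6 = 36 ≈ 36.00000, a bounded constant. In this regime the triangle count is asymptotically Poisson(c³/6).

E[X] ≈ 35.01523; in regime p = Θ(1/n^{1}) E[X] stays bounded (at the triangle threshold p ~ 1/n).


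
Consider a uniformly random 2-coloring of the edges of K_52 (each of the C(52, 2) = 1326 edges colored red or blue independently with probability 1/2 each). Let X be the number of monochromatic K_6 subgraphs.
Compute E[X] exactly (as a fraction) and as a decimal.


Let X = Σ_S X_S over the C(52, 6) = 20358520 subsets S of size 6, where X_S = 1 if the K_6 on S is monochromatic.
For a fixed S, the K_6 on S has C(6, 2) = 15 edges. P[all 15 edges red] = (1/2)^15, and likewise for blue, so P[monochromatic] = 2·(1/2)^15 = 2^{1 − 15} = 1/16384.
By linearity: E[X] = C(52, 6) · 2^{1 − 15} = 20358520 · 1/16384 = 2544815/2048.
Numerically: E[X] ≈ 1242.585.

E[X] = C(52,6)·2^(1−C(6,2)) = 2544815/2048 ≈ 1242.585.


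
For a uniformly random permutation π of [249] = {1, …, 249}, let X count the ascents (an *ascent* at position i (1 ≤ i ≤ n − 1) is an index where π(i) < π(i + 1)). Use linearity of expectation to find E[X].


Write X = Σ X_I over i = 1, …, 248, with X_I the indicator of one ascent.
There are 248 indicators.
For each fixed i, the pair (π(i), π(i+1)) is a uniformly random ordered pair of distinct values from {1, …, 249}; by symmetry P[π(i) < π(i+1)] = 1/2.
By linearity: E[X] = 248 · (1/2) = (249 − 1) · (1/2) = 124 ≈ 124.00000.

E[X] = 124 = 124.00000.


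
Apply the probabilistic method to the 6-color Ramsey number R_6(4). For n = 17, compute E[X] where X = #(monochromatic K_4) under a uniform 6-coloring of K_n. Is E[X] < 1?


E[X] = C(17, 4) · 6^{1 − 6} = 2380 · 6^{−5} = 2380/7776.
As a reduced fraction: E[X] = 595/1944 ≈ 0.30607.
Is E[X] < 1? YES.
Since E[X] < 1, there exists a 6-coloring of K_{17} with no monochromatic K_4; hence R_6(4) > 17.

E[X] = 595/1944 ≈ 0.30607; E[X] < 1, so R_6(4) > 17.


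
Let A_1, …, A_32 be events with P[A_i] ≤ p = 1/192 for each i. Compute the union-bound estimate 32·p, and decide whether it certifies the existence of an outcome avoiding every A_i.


Union bound: P[∪_{i=1}^{32} A_i] ≤ Σ_i P[A_i] ≤ 32·p = 32·(1/192) = 1/6.
Numerically: 1/6 ≈ 0.167.
Is 1/6 < 1? YES.
Since P[∪ A_i] ≤ 1/6 < 1, the complement has P[∩ A_i^c] ≥ 1 − 1/6 = 5/6 > 0, so some outcome avoids every A_i.

32·p = 1/6 ≈ 0.167; existence CERTIFIED by the union bound.


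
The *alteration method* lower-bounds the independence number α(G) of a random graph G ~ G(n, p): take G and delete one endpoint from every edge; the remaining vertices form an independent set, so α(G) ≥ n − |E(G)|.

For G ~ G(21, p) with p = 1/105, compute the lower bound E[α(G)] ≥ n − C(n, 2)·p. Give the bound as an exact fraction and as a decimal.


E[|E(G)|] = C(21, 2)·p = 210 · (1/105) = 2.
E[α(G)] ≥ n − E[|E(G)|] = 21 − 2 = 19.
Numerically: ≈ 19.000000.
(This is only a lower bound; the true E[α(G)] may be larger.)

E[α(G)] ≥ 19 ≈ 19.000000.


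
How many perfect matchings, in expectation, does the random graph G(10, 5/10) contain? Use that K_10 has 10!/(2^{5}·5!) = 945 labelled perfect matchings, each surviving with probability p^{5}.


K_10 has 10!/(2^{5}·5!) = 945 labelled perfect matchings.
For each such perfect matching H, let X_H = 1 if all 5 edges of H are present in G. Then P[X_H = 1] = p^{5} = (1/2)^{5} = 1/32.
By linearity of expectation: E[X] = Σ_H E[X_H] = 945 · p^{5} = 945 · 1/32 = 945/32.
Numerically: E[X] ≈ 29.5.

E[X] = 945 · (1/2)^{5} = 945/32 ≈ 29.5.


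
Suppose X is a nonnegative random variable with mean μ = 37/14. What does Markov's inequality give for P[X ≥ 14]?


μ = E[X] = 37/14, a = 14.
Markov: P[X ≥ 14] ≤ μ/a = (37/14)/14 = 37/196.
Numerically: ≈ 0.1888.
(Since a = 14 > μ = 2.6429, the bound 37/196 is < 1 and informative.)

P[X ≥ 14] ≤ 37/196 ≈ 0.1888.


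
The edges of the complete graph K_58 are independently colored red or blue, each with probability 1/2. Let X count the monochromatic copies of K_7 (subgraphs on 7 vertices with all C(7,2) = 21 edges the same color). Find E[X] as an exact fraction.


Let X = Σ_S X_S over the C(58, 7) = 300674088 subsets S of size 7, where X_S = 1 if the K_7 on S is monochromatic.
For a fixed S, the K_7 on S has C(7, 2) = 21 edges. P[all 21 edges red] = (1/2)^21, and likewise for blue, so P[monochromatic] = 2·(1/2)^21 = 2^{1 − 21} = 1/1048576.
By linearity of expectation: E[X] = C(58, 7) · 2^{1 − 21} = 300674088 · 1/1048576 = 37584261/131072.
Numerically: E[X] ≈ 286.745.

E[X] = C(58,7)·2^(1−C(7,2)) = 37584261/131072 ≈ 286.745.


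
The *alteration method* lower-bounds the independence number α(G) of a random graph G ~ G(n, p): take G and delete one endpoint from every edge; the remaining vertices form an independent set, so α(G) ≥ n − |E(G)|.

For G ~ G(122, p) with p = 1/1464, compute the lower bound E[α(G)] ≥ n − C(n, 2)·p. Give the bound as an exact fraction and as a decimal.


E[|E(G)|] = C(122, 2)·p = 7381 · (1/1464) = 121/24.
E[α(G)] ≥ n − E[|E(G)|] = 122 − 121/24 = 2807/24.
Numerically: ≈ 116.9583.
(This is only a lower bound; the true E[α(G)] may be larger.)

E[α(G)] ≥ 2807/24 ≈ 116.9583.


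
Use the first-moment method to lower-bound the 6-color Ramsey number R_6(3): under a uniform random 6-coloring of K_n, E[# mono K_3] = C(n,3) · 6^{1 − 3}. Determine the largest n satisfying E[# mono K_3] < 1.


We need C(n, 3) · 6^{1 − 3} < 1, i.e. C(n, 3) < 6^{3 − 1} = 36.
Check values of n near the boundary:
  n = 6: C(6, 3) = 20; 20 < 36? YES
  n = 7: C(7, 3) = 35; 35 < 36? YES
  n = 8: C(8, 3) = 56; 56 < 36? NO
The largest n with C(n, 3) < 36 is n = 7 (where E[X] = 35/36 ≈ 0.9722222). Hence R_6(3) > 7, i.e. R_6(3) ≥ 8.

Largest n = 7; hence R_6(3) > 7.


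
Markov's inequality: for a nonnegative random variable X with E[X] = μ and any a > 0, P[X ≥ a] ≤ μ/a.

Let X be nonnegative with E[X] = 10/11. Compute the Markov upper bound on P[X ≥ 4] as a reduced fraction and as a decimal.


μ = E[X] = 10/11, a = 4.
Markov: P[X ≥ 4] ≤ μ/a = (10/11)/4 = 5/22.
Numerically: ≈ 0.227.
(Since a = 4 > μ = 0.909, the bound 5/22 is < 1 and informative.)

P[X ≥ 4] ≤ 5/22 ≈ 0.227.


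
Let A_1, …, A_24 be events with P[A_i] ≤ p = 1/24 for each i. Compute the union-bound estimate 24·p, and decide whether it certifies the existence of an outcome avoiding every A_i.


Union bound: P[∪_{i=1}^{24} A_i] ≤ Σ_i P[A_i] ≤ 24·p = 24·(1/24) = 1.
Numerically: 1 ≈ 1.0000.
Is 1 < 1? NO.
Since the bound 1 is ≥ 1, the union bound is uninformative here; it does NOT by itself certify existence.

24·p = 1 ≈ 1.0000; existence NOT certified by the union bound.


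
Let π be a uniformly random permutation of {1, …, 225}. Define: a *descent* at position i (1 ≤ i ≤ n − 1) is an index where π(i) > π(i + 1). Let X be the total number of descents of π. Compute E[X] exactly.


Write X = Σ X_I over i = 1, …, 224, with X_I the indicator of one descent.
There are 224 indicators.
For each fixed i, the pair (π(i), π(i+1)) is a uniformly random ordered pair of distinct values from {1, …, 225}; by symmetry P[π(i) > π(i+1)] = 1/2.
By linearity: E[X] = 224 · (1/2) = (225 − 1) · (1/2) = 112 ≈ 112.0000.

E[X] = 112 = 112.0000.


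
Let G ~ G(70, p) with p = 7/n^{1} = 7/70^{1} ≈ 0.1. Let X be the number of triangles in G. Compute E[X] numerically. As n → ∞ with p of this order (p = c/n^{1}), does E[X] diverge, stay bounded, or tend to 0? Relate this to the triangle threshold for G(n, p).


Number of potential triangles: C(70, 3) = 54740.
Each occurs with probability p³ ≈ (0.1)³ ≈ 1.0000000e-03.
By linearity: E[X] = C(70, 3)·p³ ≈ 54740 · 1.0000000e-03 ≈ 54.74000.
Here α = 1, so p = 7/n is exactly at the triangle threshold p ~ 1/n. Asymptotically E[X] → c³/6 = 7³/6 = 343/6 ≈ 57.16667, a bounded constant. In this regime the triangle count is asymptotically Poisson(c³/6).

E[X] ≈ 54.74000; in regime p = Θ(1/n^{1}) E[X] stays bounded (at the triangle threshold p ~ 1/n).


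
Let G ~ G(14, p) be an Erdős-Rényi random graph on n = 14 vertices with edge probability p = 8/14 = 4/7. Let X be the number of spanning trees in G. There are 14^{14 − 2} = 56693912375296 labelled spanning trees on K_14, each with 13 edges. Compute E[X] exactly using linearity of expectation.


K_14 has 14^{14 − 2} = 56693912375296 labelled spanning trees.
For each such spanning tree H, let X_H = 1 if all 13 edges of H are present in G. Then P[X_H = 1] = p^{13} = (4/7)^{13} = 67108864/96889010407.
By linearity of expectation: E[X] = Σ_H E[X_H] = 56693912375296 · p^{13} = 56693912375296 · 67108864/96889010407 = 274877906944/7.
Numerically: E[X] ≈ 3.927e+10.

E[X] = 56693912375296 · (4/7)^{13} = 274877906944/7 ≈ 3.927e+10.


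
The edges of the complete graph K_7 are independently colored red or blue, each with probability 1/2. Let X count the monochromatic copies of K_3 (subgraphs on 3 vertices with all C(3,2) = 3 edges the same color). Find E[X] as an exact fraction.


Let X = Σ_S X_S over the C(7, 3) = 35 subsets S of size 3, where X_S = 1 if the K_3 on S is monochromatic.
For a fixed S, the K_3 on S has C(3, 2) = 3 edges. P[all 3 edges red] = (1/2)^3, and likewise for blue, so P[monochromatic] = 2·(1/2)^3 = 2^{1 − 3} = 1/4.
By linearity of expectation: E[X] = C(7, 3) · 2^{1 − 3} = 35 · 1/4 = 35/4.
Numerically: E[X] ≈ 8.75000.

E[X] = C(7,3)·2^(1−C(3,2)) = 35/4 ≈ 8.75000.


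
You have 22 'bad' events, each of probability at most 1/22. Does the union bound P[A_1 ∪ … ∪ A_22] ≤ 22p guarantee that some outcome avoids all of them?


Union bound: P[∪_{i=1}^{22} A_i] ≤ Σ_i P[A_i] ≤ 22·p = 22·(1/22) = 1.
Numerically: 1 ≈ 1.000000.
Is 1 < 1? NO.
Since the bound 1 is ≥ 1, the union bound is uninformative here; it does NOT by itself certify existence.

22·p = 1 ≈ 1.000000; existence NOT certified by the union bound.


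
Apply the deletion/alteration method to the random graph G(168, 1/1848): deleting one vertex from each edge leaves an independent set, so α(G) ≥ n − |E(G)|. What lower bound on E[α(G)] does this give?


E[|E(G)|] = C(168, 2)·p = 14028 · (1/1848) = 167/22.
E[α(G)] ≥ n − E[|E(G)|] = 168 − 167/22 = 3529/22.
Numerically: ≈ 160.409091.
(This is only a lower bound; the true E[α(G)] may be larger.)

E[α(G)] ≥ 3529/22 ≈ 160.409091.


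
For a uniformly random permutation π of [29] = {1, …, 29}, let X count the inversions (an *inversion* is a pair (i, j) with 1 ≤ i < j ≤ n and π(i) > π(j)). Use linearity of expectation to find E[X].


Write X = Σ X_I over the C(29, 2) = 406 pairs i < j, with X_I the indicator of one inversion.
There are 406 indicators.
For each fixed pair i < j, the values π(i) and π(j) are two distinct elements of {1, …, 29} in uniformly random order; by symmetry P[π(i) > π(j)] = 1/2.
By linearity: E[X] = 406 · (1/2) = C(29, 2) · (1/2) = 406/2 = 203 ≈ 203.000.

E[X] = 203 = 203.000.


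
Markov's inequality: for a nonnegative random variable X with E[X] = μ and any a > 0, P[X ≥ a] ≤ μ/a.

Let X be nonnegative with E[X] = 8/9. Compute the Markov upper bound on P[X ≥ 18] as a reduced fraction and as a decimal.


μ = E[X] = 8/9, a = 18.
Markov: P[X ≥ 18] ≤ μ/a = (8/9)/18 = 4/81.
Numerically: ≈ 0.0494.
(Since a = 18 > μ = 0.8889, the bound 4/81 is < 1 and informative.)

P[X ≥ 18] ≤ 4/81 ≈ 0.0494.


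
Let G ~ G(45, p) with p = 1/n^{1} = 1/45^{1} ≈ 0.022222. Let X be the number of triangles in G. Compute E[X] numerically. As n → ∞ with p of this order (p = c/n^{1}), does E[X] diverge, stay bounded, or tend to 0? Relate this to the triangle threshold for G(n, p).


Number of potential triangles: C(45, 3) = 14190.
Each occurs with probability p³ ≈ (0.022222)³ ≈ 1.0973937e-05.
By linearity: E[X] = C(45, 3)·p³ ≈ 14190 · 1.0973937e-05 ≈ 0.15572.
Here α = 1, so p = 1/n is exactly at the triangle threshold p ~ 1/n. Asymptotically E[X] → c³/6 = 1³/6 = 1/6 ≈ 0.16667, a bounded constant. In this regime the triangle count is asymptotically Poisson(c³/6).

E[X] ≈ 0.15572; in regime p = Θ(1/n^{1}) E[X] stays bounded (at the triangle threshold p ~ 1/n).


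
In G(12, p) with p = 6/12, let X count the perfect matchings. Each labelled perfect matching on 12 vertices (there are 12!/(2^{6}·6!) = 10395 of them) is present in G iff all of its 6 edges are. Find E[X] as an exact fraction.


K_12 has 12!/(2^{6}·6!) = 10395 labelled perfect matchings.
For each such perfect matching H, let X_H = 1 if all 6 edges of H are present in G. Then P[X_H = 1] = p^{6} = (1/2)^{6} = 1/64.
By linearity of expectation: E[X] = Σ_H E[X_H] = 10395 · p^{6} = 10395 · 1/64 = 10395/64.
Numerically: E[X] ≈ 162.

E[X] = 10395 · (1/2)^{6} = 10395/64 ≈ 162.


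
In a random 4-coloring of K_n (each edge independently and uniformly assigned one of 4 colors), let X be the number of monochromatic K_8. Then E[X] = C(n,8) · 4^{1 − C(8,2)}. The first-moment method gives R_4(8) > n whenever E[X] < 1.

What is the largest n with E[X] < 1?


We need C(n, 8) · 4^{1 − 28} < 1, i.e. C(n, 8) < 4^{28 − 1} = 18014398509481984.
Check values of n near the boundary:
  n = 404: C(404, 8) = 16415071523485570; 16415071523485570 < 18014398509481984? YES
  n = 405: C(405, 8) = 16745853821188050; 16745853821188050 < 18014398509481984? YES
  n = 406: C(406, 8) = 17082453897995850; 17082453897995850 < 18014398509481984? YES
  n = 407: C(407, 8) = 17424959239309050; 17424959239309050 < 18014398509481984? YES
  n = 408: C(408, 8) = 17773458424095231; 17773458424095231 < 18014398509481984? YES
  n = 409: C(409, 8) = 18128041135797879; 18128041135797879 < 18014398509481984? NO
  n = 410: C(410, 8) = 18488798173326195; 18488798173326195 < 18014398509481984? NO
  n = 411: C(411, 8) = 18855821462126715; 18855821462126715 < 18014398509481984? NO
The largest n with C(n, 8) < 18014398509481984 is n = 408 (where E[X] = 17773458424095231/18014398509481984 ≈ 0.9866). Hence R_4(8) > 408, i.e. R_4(8) ≥ 409.

Largest n = 408; hence R_4(8) > 408.


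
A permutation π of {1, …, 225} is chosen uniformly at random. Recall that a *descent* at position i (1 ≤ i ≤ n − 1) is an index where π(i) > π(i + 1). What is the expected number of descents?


Write X = Σ X_I over i = 1, …, 224, with X_I the indicator of one descent.
There are 224 indicators.
For each fixed i, the pair (π(i), π(i+1)) is a uniformly random ordered pair of distinct values from {1, …, 225}; by symmetry P[π(i) > π(i+1)] = 1/2.
By linearity: E[X] = 224 · (1/2) = (225 − 1) · (1/2) = 112 ≈ 112.0000.

E[X] = 112 = 112.0000.


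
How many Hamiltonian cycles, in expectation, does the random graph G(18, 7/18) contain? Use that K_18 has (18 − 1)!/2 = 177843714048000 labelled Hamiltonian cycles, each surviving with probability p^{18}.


K_18 has (18 − 1)!/2 = 177843714048000 labelled Hamiltonian cycles.
For each such Hamiltonian cycle H, let X_H = 1 if all 18 edges of H are present in G. Then P[X_H = 1] = p^{18} = (7/18)^{18} = 1628413597910449/39346408075296537575424.
Summing the indicators: E[X] = Σ_H E[X_H] = 177843714048000 · p^{18} = 177843714048000 · 1628413597910449/39346408075296537575424 = 24246874921186846803875/3294258113514384.
Numerically: E[X] ≈ 7.36e+06.

E[X] = 177843714048000 · (7/18)^{18} = 24246874921186846803875/3294258113514384 ≈ 7.36e+06.


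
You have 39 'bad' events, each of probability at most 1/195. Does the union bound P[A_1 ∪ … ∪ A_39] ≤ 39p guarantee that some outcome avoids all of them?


Union bound: P[∪_{i=1}^{39} A_i] ≤ Σ_i P[A_i] ≤ 39·p = 39·(1/195) = 1/5.
Numerically: 1/5 ≈ 0.200.
Is 1/5 < 1? YES.
Since P[∪ A_i] ≤ 1/5 < 1, the complement has P[∩ A_i^c] ≥ 1 − 1/5 = 4/5 > 0, so some outcome avoids every A_i.

39·p = 1/5 ≈ 0.200; existence CERTIFIED by the union bound.


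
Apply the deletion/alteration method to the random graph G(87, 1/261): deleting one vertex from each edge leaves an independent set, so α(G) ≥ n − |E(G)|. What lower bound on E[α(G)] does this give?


E[|E(G)|] = C(87, 2)·p = 3741 · (1/261) = 43/3.
E[α(G)] ≥ n − E[|E(G)|] = 87 − 43/3 = 218/3.
Numerically: ≈ 72.6667.
(This is only a lower bound; the true E[α(G)] may be larger.)

E[α(G)] ≥ 218/3 ≈ 72.6667.


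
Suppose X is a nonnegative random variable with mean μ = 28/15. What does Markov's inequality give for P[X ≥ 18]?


μ = E[X] = 28/15, a = 18.
Markov: P[X ≥ 18] ≤ μ/a = (28/15)/18 = 14/135.
Numerically: ≈ 0.103704.
(Since a = 18 > μ = 1.866667, the bound 14/135 is < 1 and informative.)

P[X ≥ 18] ≤ 14/135 ≈ 0.103704.


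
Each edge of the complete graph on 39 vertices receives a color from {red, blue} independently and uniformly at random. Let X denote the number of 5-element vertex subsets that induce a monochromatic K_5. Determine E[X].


Let X = Σ_S X_S over the C(39, 5) = 575757 subsets S of size 5, where X_S = 1 if the K_5 on S is monochromatic.
For a fixed S, the K_5 on S has C(5, 2) = 10 edges. P[all 10 edges red] = (1/2)^10, and likewise for blue, so P[monochromatic] = 2·(1/2)^10 = 2^{1 − 10} = 1/512.
By linearity of expectation: E[X] = C(39, 5) · 2^{1 − 10} = 575757 · 1/512 = 575757/512.
Numerically: E[X] ≈ 1124.52539.

E[X] = C(39,5)·2^(1−C(5,2)) = 575757/512 ≈ 1124.52539.


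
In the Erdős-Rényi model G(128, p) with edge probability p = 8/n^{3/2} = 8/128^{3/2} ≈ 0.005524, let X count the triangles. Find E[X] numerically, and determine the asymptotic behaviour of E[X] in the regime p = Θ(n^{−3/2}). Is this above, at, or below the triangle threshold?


Number of potential triangles: C(128, 3) = 341376.
Each occurs with probability p³ ≈ (0.005524)³ ≈ 1.685874e-07.
By linearity: E[X] = C(128, 3)·p³ ≈ 341376 · 1.685874e-07 ≈ 0.0576.
Since α = 3/2 > 1, p = c/n^{3/2} = o(1/n) is below the triangle threshold p ~ 1/n. Asymptotically E[X] ~ (c³/6)·n^{3(1−α)} = (8³/6)·n^{-1.5} → 0, so by Markov's inequality G has no triangles w.h.p.

E[X] ≈ 0.0576; in regime p = Θ(1/n^{3/2}) E[X] tends to 0 (below the triangle threshold p ~ 1/n).


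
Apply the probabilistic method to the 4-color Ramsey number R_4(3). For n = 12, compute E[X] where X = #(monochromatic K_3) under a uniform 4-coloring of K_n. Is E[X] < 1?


E[X] = C(12, 3) · 4^{1 − 3} = 220 · 4^{−2} = 220/16.
As a reduced fraction: E[X] = 55/4 ≈ 13.7500000.
Is E[X] < 1? NO.
Since E[X] ≥ 1, the first-moment bound is inconclusive at n = 12; it does NOT by itself certify R_4(3) > 12.

E[X] = 55/4 ≈ 13.7500000; E[X] ≥ 1; first-moment method inconclusive here.


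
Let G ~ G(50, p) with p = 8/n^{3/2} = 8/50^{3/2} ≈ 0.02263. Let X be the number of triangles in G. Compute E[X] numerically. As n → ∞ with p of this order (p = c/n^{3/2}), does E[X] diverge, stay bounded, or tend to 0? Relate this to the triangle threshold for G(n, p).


Number of potential triangles: C(50, 3) = 19600.
Each occurs with probability p³ ≈ (0.02263)³ ≈ 1.158524e-05.
By linearity: E[X] = C(50, 3)·p³ ≈ 19600 · 1.158524e-05 ≈ 0.2271.
Since α = 3/2 > 1, p = c/n^{3/2} = o(1/n) is below the triangle threshold p ~ 1/n. Asymptotically E[X] ~ (c³/6)·n^{3(1−α)} = (8³/6)·n^{-1.5} → 0, so by Markov's inequality G has no triangles w.h.p.

E[X] ≈ 0.2271; in regime p = Θ(1/n^{3/2}) E[X] tends to 0 (below the triangle threshold p ~ 1/n).


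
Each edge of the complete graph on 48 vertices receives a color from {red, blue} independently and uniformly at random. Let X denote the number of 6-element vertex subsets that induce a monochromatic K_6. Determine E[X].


Let X = Σ_S X_S over the C(48, 6) = 12271512 subsets S of size 6, where X_S = 1 if the K_6 on S is monochromatic.
For a fixed S, the K_6 on S has C(6, 2) = 15 edges. P[all 15 edges red] = (1/2)^15, and likewise for blue, so P[monochromatic] = 2·(1/2)^15 = 2^{1 − 15} = 1/16384.
By linearity of expectation: E[X] = C(48, 6) · 2^{1 − 15} = 12271512 · 1/16384 = 1533939/2048.
Numerically: E[X] ≈ 748.99365.

E[X] = C(48,6)·2^(1−C(6,2)) = 1533939/2048 ≈ 748.99365.


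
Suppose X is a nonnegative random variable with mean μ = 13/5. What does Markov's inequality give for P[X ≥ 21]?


μ = E[X] = 13/5, a = 21.
Markov: P[X ≥ 21] ≤ μ/a = (13/5)/21 = 13/105.
Numerically: ≈ 0.124.
(Since a = 21 > μ = 2.600, the bound 13/105 is < 1 and informative.)

P[X ≥ 21] ≤ 13/105 ≈ 0.124.


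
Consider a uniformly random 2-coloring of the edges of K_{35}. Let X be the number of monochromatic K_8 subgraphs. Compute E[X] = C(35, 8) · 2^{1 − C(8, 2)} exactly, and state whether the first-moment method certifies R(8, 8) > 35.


E[X] = C(35, 8) · 2^{1 − 28} = 23535820 · 2^{−27} = 23535820/134217728.
As a reduced fraction: E[X] = 5883955/33554432 ≈ 0.1753555.
Is E[X] < 1? YES.
Since E[X] < 1, there exists a 2-coloring of K_{35} with no monochromatic K_8; hence R(8, 8) > 35.

E[X] = 5883955/33554432 ≈ 0.1753555; E[X] < 1, so R(8, 8) > 35.


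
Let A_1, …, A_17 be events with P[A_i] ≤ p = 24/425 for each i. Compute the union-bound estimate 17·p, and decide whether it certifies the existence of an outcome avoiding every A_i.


Union bound: P[∪_{i=1}^{17} A_i] ≤ Σ_i P[A_i] ≤ 17·p = 17·(24/425) = 24/25.
Numerically: 24/25 ≈ 0.96000.
Is 24/25 < 1? YES.
Since P[∪ A_i] ≤ 24/25 < 1, the complement has P[∩ A_i^c] ≥ 1 − 24/25 = 1/25 > 0, so some outcome avoids every A_i.

17·p = 24/25 ≈ 0.96000; existence CERTIFIED by the union bound.


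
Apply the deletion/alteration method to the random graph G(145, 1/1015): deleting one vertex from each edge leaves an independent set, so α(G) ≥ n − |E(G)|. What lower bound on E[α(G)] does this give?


E[|E(G)|] = C(145, 2)·p = 10440 · (1/1015) = 72/7.
E[α(G)] ≥ n − E[|E(G)|] = 145 − 72/7 = 943/7.
Numerically: ≈ 134.714286.
(This is only a lower bound; the true E[α(G)] may be larger.)

E[α(G)] ≥ 943/7 ≈ 134.714286.


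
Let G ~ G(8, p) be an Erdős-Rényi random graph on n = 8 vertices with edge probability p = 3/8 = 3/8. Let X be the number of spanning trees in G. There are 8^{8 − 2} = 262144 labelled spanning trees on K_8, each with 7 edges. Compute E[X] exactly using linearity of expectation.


K_8 has 8^{8 − 2} = 262144 labelled spanning trees.
For each such spanning tree H, let X_H = 1 if all 7 edges of H are present in G. Then P[X_H = 1] = p^{7} = (3/8)^{7} = 2187/2097152.
By linearity of expectation: E[X] = Σ_H E[X_H] = 262144 · p^{7} = 262144 · 2187/2097152 = 2187/8.
Numerically: E[X] ≈ 273.

E[X] = 262144 · (3/8)^{7} = 2187/8 ≈ 273.


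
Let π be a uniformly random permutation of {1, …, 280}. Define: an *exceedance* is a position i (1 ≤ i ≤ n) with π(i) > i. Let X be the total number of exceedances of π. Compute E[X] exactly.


Write X = Σ_{i=1}^{280} X_i, where X_i = 1_{π(i) > i}.
For each fixed i, π(i) is uniform over {1, …, 280} (marginal of a uniform permutation), so P[π(i) > i] = (n − i)/n. Summing: Σ_{i=1}^{280} (n − i)/n = (0 + 1 + … + 279)/280 = 280(280 − 1)/(2·280) = (280 − 1)/2.
Hence E[X] = Σ_{i=1}^{280} (280 − i)/280 = 279/2 ≈ 139.5000.

E[X] = 279/2 = 139.5000.


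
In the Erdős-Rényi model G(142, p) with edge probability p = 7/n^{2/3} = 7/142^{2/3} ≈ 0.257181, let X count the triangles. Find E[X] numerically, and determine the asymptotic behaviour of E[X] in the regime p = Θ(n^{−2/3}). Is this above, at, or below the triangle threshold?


Number of potential triangles: C(142, 3) = 467180.
Each occurs with probability p³ ≈ (0.257181)³ ≈ 1.70105138e-02.
By linearity: E[X] = C(142, 3)·p³ ≈ 467180 · 1.70105138e-02 ≈ 7946.971831.
Since α = 2/3 < 1, p = c/n^{2/3} ≫ 1/n is above the triangle threshold p ~ 1/n. Asymptotically E[X] ~ (c³/6)·n^{3(1−α)} = (7³/6)·n^{1} → ∞; triangles are abundant w.h.p.

E[X] ≈ 7946.971831; in regime p = Θ(1/n^{2/3}) E[X] diverges (above the triangle threshold p ~ 1/n).


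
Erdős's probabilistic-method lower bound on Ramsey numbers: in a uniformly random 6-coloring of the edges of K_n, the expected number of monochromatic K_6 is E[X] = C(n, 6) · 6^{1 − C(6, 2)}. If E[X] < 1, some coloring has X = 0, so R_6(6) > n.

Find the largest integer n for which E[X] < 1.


We need C(n, 6) · 6^{1 − 15} < 1, i.e. C(n, 6) < 6^{15 − 1} = 78364164096.
Check values of n near the boundary:
  n = 197: C(197, 6) = 75176946208; 75176946208 < 78364164096? YES
  n = 198: C(198, 6) = 77526225777; 77526225777 < 78364164096? YES
  n = 199: C(199, 6) = 79936367511; 79936367511 < 78364164096? NO
  n = 200: C(200, 6) = 82408626300; 82408626300 < 78364164096? NO
The largest n with C(n, 6) < 78364164096 is n = 198 (where E[X] = 25842075259/26121388032 ≈ 0.98931). Hence R_6(6) > 198, i.e. R_6(6) ≥ 199.

Largest n = 198; hence R_6(6) > 198.


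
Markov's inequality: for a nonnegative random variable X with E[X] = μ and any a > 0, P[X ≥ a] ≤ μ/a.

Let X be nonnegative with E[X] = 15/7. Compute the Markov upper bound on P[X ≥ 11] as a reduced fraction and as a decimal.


μ = E[X] = 15/7, a = 11.
Markov: P[X ≥ 11] ≤ μ/a = (15/7)/11 = 15/77.
Numerically: ≈ 0.1948.
(Since a = 11 > μ = 2.1429, the bound 15/77 is < 1 and informative.)

P[X ≥ 11] ≤ 15/77 ≈ 0.1948.


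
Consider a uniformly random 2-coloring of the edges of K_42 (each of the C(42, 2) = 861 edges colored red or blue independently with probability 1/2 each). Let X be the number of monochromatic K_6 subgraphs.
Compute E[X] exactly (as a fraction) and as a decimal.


Let X = Σ_S X_S over the C(42, 6) = 5245786 subsets S of size 6, where X_S = 1 if the K_6 on S is monochromatic.
For a fixed S, the K_6 on S has C(6, 2) = 15 edges. P[all 15 edges red] = (1/2)^15, and likewise for blue, so P[monochromatic] = 2·(1/2)^15 = 2^{1 − 15} = 1/16384.
Summing: E[X] = C(42, 6) · 2^{1 − 15} = 5245786 · 1/16384 = 2622893/8192.
Numerically: E[X] ≈ 320.17737.

E[X] = C(42,6)·2^(1−C(6,2)) = 2622893/8192 ≈ 320.17737.


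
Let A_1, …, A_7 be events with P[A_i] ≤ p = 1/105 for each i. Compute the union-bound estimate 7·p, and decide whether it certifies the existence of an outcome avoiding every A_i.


Union bound: P[∪_{i=1}^{7} A_i] ≤ Σ_i P[A_i] ≤ 7·p = 7·(1/105) = 1/15.
Numerically: 1/15 ≈ 0.0667.
Is 1/15 < 1? YES.
Since P[∪ A_i] ≤ 1/15 < 1, the complement has P[∩ A_i^c] ≥ 1 − 1/15 = 14/15 > 0, so some outcome avoids every A_i.

7·p = 1/15 ≈ 0.0667; existence CERTIFIED by the union bound.


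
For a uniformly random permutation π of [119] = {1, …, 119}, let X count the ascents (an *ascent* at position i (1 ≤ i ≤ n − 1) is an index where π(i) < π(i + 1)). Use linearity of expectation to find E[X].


Write X = Σ X_I over i = 1, …, 118, with X_I the indicator of one ascent.
There are 118 indicators.
For each fixed i, the pair (π(i), π(i+1)) is a uniformly random ordered pair of distinct values from {1, …, 119}; by symmetry P[π(i) < π(i+1)] = 1/2.
By linearity: E[X] = 118 · (1/2) = (119 − 1) · (1/2) = 59 ≈ 59.000000.

E[X] = 59 = 59.000000.


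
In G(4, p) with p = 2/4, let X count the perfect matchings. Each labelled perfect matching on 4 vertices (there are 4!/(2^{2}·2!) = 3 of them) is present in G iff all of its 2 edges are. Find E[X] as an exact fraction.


K_4 has 4!/(2^{2}·2!) = 3 labelled perfect matchings.
For each such perfect matching H, let X_H = 1 if all 2 edges of H are present in G. Then P[X_H = 1] = p^{2} = (1/2)^{2} = 1/4.
By linearity of expectation: E[X] = Σ_H E[X_H] = 3 · p^{2} = 3 · 1/4 = 3/4.
Numerically: E[X] ≈ 0.75.

E[X] = 3 · (1/2)^{2} = 3/4 ≈ 0.75.


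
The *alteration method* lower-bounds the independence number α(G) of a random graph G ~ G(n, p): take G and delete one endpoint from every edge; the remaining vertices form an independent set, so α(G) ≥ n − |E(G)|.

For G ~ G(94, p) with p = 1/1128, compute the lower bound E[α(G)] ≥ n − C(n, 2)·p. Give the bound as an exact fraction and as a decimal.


E[|E(G)|] = C(94, 2)·p = 4371 · (1/1128) = 31/8.
E[α(G)] ≥ n − E[|E(G)|] = 94 − 31/8 = 721/8.
Numerically: ≈ 90.12500.
(This is only a lower bound; the true E[α(G)] may be larger.)

E[α(G)] ≥ 721/8 ≈ 90.12500.


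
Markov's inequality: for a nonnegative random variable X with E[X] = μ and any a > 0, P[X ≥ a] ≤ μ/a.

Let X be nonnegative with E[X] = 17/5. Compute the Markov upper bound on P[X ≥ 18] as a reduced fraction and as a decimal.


μ = E[X] = 17/5, a = 18.
Markov: P[X ≥ 18] ≤ μ/a = (17/5)/18 = 17/90.
Numerically: ≈ 0.18889.
(Since a = 18 > μ = 3.40000, the bound 17/90 is < 1 and informative.)

P[X ≥ 18] ≤ 17/90 ≈ 0.18889.


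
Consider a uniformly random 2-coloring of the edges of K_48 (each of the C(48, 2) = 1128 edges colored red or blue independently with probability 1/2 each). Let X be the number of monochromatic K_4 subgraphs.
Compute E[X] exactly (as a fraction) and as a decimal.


Let X = Σ_S X_S over the C(48, 4) = 194580 subsets S of size 4, where X_S = 1 if the K_4 on S is monochromatic.
For a fixed S, the K_4 on S has C(4, 2) = 6 edges. P[all 6 edges red] = (1/2)^6, and likewise for blue, so P[monochromatic] = 2·(1/2)^6 = 2^{1 − 6} = 1/32.
By linearity: E[X] = C(48, 4) · 2^{1 − 6} = 194580 · 1/32 = 48645/8.
Numerically: E[X] ≈ 6080.625000.

E[X] = C(48,4)·2^(1−C(4,2)) = 48645/8 ≈ 6080.625000.


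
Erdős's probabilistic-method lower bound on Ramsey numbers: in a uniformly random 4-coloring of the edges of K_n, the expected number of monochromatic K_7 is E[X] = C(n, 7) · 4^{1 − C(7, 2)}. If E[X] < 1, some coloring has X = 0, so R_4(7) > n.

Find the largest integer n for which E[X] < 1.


We need C(n, 7) · 4^{1 − 21} < 1, i.e. C(n, 7) < 4^{21 − 1} = 1099511627776.
Check values of n near the boundary:
  n = 174: C(174, 7) = 847879782984; 847879782984 < 1099511627776? YES
  n = 175: C(175, 7) = 883208107275; 883208107275 < 1099511627776? YES
  n = 176: C(176, 7) = 919790691600; 919790691600 < 1099511627776? YES
  n = 177: C(177, 7) = 957664425960; 957664425960 < 1099511627776? YES
  n = 178: C(178, 7) = 996867063280; 996867063280 < 1099511627776? YES
  n = 179: C(179, 7) = 1037437234460; 1037437234460 < 1099511627776? YES
  n = 180: C(180, 7) = 1079414463600; 1079414463600 < 1099511627776? YES
  n = 181: C(181, 7) = 1122839183400; 1122839183400 < 1099511627776? NO
The largest n with C(n, 7) < 1099511627776 is n = 180 (where E[X] = 67463403975/68719476736 ≈ 0.9817). Hence R_4(7) > 180, i.e. R_4(7) ≥ 181.

Largest n = 180; hence R_4(7) > 180.
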